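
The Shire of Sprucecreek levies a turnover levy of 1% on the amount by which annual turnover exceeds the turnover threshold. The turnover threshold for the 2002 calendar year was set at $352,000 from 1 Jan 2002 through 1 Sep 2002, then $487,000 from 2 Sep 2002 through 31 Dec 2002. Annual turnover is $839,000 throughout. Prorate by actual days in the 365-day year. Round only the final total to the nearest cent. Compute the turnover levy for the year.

1 Jan – 1 Sep 2002: 244 days, exemption $352,000 → ($839,000 − $352,000) × 1% × 244/365 = $3,255.5616
2 Sep – 31 Dec 2002: 121 days, exemption $487,000 → ($839,000 − $487,000) × 1% × 121/365 = $1,166.9041
Total = $4,422.4658

$4,422.47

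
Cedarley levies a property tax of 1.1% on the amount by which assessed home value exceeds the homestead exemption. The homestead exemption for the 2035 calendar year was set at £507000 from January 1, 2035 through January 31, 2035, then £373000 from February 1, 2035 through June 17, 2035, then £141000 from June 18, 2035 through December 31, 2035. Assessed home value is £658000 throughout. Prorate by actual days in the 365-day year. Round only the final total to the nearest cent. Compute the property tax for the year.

£4387.19

January 1 – January 31, 2035: 31 days, exemption £507000 → (£658000 − £507000) × 1.1% × 31/365 = £141.0712
February 1 – June 17, 2035: 137 days, exemption £373000 → (£658000 − £373000) × 1.1% × 137/365 = £1176.6986
June 18 – December 31, 2035: 197 days, exemption £141000 → (£658000 − £141000) × 1.1% × 197/365 = £3069.4219
Total = £4387.1918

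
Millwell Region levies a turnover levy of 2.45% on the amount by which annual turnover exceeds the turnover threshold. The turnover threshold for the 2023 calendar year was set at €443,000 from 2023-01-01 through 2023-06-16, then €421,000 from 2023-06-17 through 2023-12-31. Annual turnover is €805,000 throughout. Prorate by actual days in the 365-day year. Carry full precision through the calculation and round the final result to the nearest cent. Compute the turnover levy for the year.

€9,161.39

2023-01-01 to 2023-06-16: 167 days, exemption €443,000 → (€805,000 − €443,000) × 2.45% × 167/365 = €4,057.8712
2023-06-17 to 2023-12-31: 198 days, exemption €421,000 → (€805,000 − €421,000) × 2.45% × 198/365 = €5,103.5178
Total = €9,161.3890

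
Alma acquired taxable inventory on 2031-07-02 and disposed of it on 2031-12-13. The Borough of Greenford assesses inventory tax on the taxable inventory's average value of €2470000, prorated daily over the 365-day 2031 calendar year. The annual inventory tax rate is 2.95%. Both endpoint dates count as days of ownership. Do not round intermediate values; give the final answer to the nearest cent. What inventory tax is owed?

€32938.97

Days held (2031-07-02 to 2031-12-13): 165 out of 365
Tax = €2470000 × 2.95% × 165/365 = €32938.9726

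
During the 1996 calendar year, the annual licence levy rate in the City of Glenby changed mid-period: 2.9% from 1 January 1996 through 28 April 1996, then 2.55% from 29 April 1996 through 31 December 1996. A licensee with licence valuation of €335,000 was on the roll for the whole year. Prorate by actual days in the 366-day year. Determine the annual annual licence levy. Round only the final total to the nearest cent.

1 January – 28 April 1996: 119 days at 2.9% → €335,000 × 2.9% × 119/366 = €3,158.7022
29 April – 31 December 1996: 247 days at 2.55% → €335,000 × 2.55% × 247/366 = €5,765.0205
Total = €8,923.7227

€8,923.72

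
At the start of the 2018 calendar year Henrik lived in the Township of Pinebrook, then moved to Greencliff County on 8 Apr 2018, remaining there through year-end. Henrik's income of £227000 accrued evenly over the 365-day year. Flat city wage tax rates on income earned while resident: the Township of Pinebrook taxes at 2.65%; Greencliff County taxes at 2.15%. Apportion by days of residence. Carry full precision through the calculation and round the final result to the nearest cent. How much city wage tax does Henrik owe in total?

£5182.13

The Township of Pinebrook, 1 Jan – 7 Apr 2018: 97 days → £227000 × 2.65% × 97/365 = £1598.6397
Greencliff County, 8 Apr – 31 Dec 2018: 268 days → £227000 × 2.15% × 268/365 = £3583.4904
Total = £5182.1301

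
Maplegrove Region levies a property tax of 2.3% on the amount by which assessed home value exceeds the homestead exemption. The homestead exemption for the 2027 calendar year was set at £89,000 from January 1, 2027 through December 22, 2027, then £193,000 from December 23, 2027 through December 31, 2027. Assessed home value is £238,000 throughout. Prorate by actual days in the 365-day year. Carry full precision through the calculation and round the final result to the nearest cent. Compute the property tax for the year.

January 1 – December 22, 2027: 356 days, exemption £89,000 → (£238,000 − £89,000) × 2.3% × 356/365 = £3,342.4986
December 23 – December 31, 2027: 9 days, exemption £193,000 → (£238,000 − £193,000) × 2.3% × 9/365 = £25.5205
Total = £3,368.0192

£3,368.02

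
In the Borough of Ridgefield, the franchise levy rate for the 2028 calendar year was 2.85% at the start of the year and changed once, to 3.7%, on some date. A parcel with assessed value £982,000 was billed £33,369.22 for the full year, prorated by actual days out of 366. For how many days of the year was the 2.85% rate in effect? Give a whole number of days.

Let d = days at the first rate; then 366 − d days at the second rate.
£982,000 × [2.85%·d + 3.7%·(366−d)] / 366 = £33,369.22
Solving gives d = 130, so the new rate took effect on May 10, 2028.

130 days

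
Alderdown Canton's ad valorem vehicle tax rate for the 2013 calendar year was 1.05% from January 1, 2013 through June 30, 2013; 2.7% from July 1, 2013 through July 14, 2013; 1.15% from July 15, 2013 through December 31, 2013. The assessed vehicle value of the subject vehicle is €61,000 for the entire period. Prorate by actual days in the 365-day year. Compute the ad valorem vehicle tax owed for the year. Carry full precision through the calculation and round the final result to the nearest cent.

€707.52

January 1 – June 30, 2013: 181 days at 1.05% → €61,000 × 1.05% × 181/365 = €317.6178
July 1 – July 14, 2013: 14 days at 2.7% → €61,000 × 2.7% × 14/365 = €63.1726
July 15 – December 31, 2013: 170 days at 1.15% → €61,000 × 1.15% × 170/365 = €326.7260
Total = €707.5164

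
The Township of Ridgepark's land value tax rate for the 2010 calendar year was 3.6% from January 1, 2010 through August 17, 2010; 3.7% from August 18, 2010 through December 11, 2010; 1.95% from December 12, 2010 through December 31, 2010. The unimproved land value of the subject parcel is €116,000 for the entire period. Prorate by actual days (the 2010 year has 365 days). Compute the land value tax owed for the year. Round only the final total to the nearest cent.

€4,107.99

January 1 – August 17, 2010: 229 days at 3.6% → €116,000 × 3.6% × 229/365 = €2,620.0110
August 18 – December 11, 2010: 116 days at 3.7% → €116,000 × 3.7% × 116/365 = €1,364.0329
December 12 – December 31, 2010: 20 days at 1.95% → €116,000 × 1.95% × 20/365 = €123.9452
Total = €4,107.9890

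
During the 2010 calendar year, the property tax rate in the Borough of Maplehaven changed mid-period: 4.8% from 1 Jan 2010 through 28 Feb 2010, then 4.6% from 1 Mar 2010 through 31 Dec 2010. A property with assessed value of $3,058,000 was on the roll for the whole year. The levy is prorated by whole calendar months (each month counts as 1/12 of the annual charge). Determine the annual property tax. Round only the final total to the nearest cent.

$141,687.33

1 Jan – 28 Feb 2010: 2 months at 4.8% → $3,058,000 × 4.8% × 2/12 = $24,464.0000
1 Mar – 31 Dec 2010: 10 months at 4.6% → $3,058,000 × 4.6% × 10/12 = $117,223.3333
Total = $141,687.3333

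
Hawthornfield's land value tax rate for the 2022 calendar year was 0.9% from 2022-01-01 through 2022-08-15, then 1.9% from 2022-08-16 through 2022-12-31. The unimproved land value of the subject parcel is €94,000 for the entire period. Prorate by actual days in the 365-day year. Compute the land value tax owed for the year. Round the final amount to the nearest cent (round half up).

€1,201.40

2022-01-01 to 2022-08-15: 227 days at 0.9% → €94,000 × 0.9% × 227/365 = €526.1425
2022-08-16 to 2022-12-31: 138 days at 1.9% → €94,000 × 1.9% × 138/365 = €675.2548
Total = €1,201.3973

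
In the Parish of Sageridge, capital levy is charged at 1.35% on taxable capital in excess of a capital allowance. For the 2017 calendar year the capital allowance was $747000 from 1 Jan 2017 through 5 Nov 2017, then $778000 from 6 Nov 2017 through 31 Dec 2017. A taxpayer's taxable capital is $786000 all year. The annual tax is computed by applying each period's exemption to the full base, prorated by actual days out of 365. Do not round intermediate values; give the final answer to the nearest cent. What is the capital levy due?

1 Jan – 5 Nov 2017: 309 days, exemption $747000 → ($786000 − $747000) × 1.35% × 309/365 = $445.7219
6 Nov – 31 Dec 2017: 56 days, exemption $778000 → ($786000 − $778000) × 1.35% × 56/365 = $16.5699
Total = $462.2918

$462.29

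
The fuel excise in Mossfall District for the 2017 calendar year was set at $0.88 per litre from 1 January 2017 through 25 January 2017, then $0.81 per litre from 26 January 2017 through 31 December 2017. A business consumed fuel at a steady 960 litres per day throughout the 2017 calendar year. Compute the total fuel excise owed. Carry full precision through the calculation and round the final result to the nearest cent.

1 January – 25 January 2017: 25 days × 960 litres/day = 24,000 litres at $0.88/litre → $21120.00
26 January – 31 December 2017: 340 days × 960 litres/day = 326,400 litres at $0.81/litre → $264384.00

$285504.00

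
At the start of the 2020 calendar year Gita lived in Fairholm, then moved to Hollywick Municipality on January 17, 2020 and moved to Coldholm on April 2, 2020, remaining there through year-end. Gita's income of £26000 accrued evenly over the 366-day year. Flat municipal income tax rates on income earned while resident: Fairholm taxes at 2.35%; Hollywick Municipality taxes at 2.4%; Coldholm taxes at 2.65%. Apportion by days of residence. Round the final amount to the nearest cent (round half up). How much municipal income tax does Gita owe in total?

£672.09

Fairholm, January 1 – January 16, 2020: 16 days → £26000 × 2.35% × 16/366 = £26.7104
Hollywick Municipality, January 17 – April 1, 2020: 76 days → £26000 × 2.4% × 76/366 = £129.5738
Coldholm, April 2 – December 31, 2020: 274 days → £26000 × 2.65% × 274/366 = £515.8087
Total = £672.0929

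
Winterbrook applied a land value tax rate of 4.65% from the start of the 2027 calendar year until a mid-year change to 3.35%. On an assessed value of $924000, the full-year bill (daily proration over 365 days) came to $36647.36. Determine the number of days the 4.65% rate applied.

Let d = days at the first rate; then 365 − d days at the second rate.
$924000 × [4.65%·d + 3.35%·(365−d)] / 365 = $36647.36
Solving gives d = 173, so the new rate took effect on 23 June 2027.

173 days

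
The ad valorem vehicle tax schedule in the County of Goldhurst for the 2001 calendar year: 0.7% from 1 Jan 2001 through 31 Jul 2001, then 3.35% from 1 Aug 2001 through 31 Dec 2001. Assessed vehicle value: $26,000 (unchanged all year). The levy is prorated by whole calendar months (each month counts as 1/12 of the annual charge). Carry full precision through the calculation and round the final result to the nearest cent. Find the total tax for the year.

$469.08

1 Jan – 31 Jul 2001: 7 months at 0.7% → $26,000 × 0.7% × 7/12 = $106.1667
1 Aug – 31 Dec 2001: 5 months at 3.35% → $26,000 × 3.35% × 5/12 = $362.9167
Total = $469.0833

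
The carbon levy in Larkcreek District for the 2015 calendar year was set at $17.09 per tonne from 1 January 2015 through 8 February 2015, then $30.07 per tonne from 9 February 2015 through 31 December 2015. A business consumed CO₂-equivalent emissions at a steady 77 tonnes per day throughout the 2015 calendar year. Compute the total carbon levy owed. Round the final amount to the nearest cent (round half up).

1 January – 8 February 2015: 39 days × 77 tonnes/day = 3,003 tonnes at $17.09/tonne → $51321.27
9 February – 31 December 2015: 326 days × 77 tonnes/day = 25,102 tonnes at $30.07/tonne → $754817.14

$806138.41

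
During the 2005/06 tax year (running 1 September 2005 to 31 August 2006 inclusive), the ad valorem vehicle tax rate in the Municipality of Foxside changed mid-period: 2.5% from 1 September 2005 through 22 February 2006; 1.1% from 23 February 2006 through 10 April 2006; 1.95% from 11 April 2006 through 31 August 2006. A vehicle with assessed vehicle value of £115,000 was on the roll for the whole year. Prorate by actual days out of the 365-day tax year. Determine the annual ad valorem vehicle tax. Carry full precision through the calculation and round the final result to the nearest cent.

£2,419.88

1 September 2005 – 22 February 2006: 175 days at 2.5% → £115,000 × 2.5% × 175/365 = £1,378.4247
23 February – 10 April 2006: 47 days at 1.1% → £115,000 × 1.1% × 47/365 = £162.8904
11 April – 31 August 2006: 143 days at 1.95% → £115,000 × 1.95% × 143/365 = £878.5685
Total = £2,419.8836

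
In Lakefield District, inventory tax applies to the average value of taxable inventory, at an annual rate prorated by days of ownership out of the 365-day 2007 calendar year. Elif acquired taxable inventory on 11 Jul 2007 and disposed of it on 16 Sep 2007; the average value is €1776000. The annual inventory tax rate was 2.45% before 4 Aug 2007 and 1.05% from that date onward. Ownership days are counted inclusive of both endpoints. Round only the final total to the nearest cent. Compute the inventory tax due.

€5109.04

11 Jul – 3 Aug 2007: 24 days at 2.45% → €1776000 × 2.45% × 24/365 = €2861.0630
4 Aug – 16 Sep 2007: 44 days at 1.05% → €1776000 × 1.05% × 44/365 = €2247.9781
Total = €5109.0411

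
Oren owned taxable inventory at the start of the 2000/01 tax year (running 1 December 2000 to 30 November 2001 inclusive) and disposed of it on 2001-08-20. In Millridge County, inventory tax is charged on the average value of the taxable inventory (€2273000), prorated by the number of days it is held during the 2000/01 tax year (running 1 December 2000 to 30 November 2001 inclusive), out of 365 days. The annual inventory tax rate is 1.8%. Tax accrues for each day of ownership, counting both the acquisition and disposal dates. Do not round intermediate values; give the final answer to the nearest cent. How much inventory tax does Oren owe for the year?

€29480.50

Days held (2000-12-01 to 2001-08-20): 263 out of 365
Tax = €2273000 × 1.8% × 263/365 = €29480.4986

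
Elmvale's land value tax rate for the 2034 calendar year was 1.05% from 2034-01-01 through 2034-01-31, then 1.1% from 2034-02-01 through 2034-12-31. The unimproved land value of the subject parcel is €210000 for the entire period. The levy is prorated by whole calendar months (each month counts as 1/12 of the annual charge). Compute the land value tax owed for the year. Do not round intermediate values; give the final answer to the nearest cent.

€2301.25

2034-01-01 to 2034-01-31: 1 month at 1.05% → €210000 × 1.05% × 1/12 = €183.7500
2034-02-01 to 2034-12-31: 11 months at 1.1% → €210000 × 1.1% × 11/12 = €2117.5000
Total = €2301.2500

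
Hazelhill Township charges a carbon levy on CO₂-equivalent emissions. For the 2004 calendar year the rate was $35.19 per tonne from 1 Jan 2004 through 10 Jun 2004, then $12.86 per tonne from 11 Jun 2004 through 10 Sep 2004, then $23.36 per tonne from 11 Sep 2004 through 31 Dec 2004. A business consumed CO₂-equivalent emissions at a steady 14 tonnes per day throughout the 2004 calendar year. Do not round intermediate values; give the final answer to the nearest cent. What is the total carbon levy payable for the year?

$133003.08

1 Jan – 10 Jun 2004: 162 days × 14 tonnes/day = 2,268 tonnes at $35.19/tonne → $79810.92
11 Jun – 10 Sep 2004: 92 days × 14 tonnes/day = 1,288 tonnes at $12.86/tonne → $16563.68
11 Sep – 31 Dec 2004: 112 days × 14 tonnes/day = 1,568 tonnes at $23.36/tonne → $36628.48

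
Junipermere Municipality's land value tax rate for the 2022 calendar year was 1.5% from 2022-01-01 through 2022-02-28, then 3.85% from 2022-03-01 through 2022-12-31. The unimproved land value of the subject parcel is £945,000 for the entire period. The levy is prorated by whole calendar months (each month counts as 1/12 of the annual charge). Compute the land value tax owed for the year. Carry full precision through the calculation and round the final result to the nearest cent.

£32,681.25

2022-01-01 to 2022-02-28: 2 months at 1.5% → £945,000 × 1.5% × 2/12 = £2,362.5000
2022-03-01 to 2022-12-31: 10 months at 3.85% → £945,000 × 3.85% × 10/12 = £30,318.7500
Total = £32,681.2500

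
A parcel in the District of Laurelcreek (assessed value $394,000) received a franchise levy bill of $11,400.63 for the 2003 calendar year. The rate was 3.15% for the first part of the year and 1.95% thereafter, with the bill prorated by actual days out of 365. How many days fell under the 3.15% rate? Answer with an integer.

Let d = days at the first rate; then 365 − d days at the second rate.
$394,000 × [3.15%·d + 1.95%·(365−d)] / 365 = $11,400.63
Solving gives d = 287, so the new rate took effect on 15 October 2003.

287 days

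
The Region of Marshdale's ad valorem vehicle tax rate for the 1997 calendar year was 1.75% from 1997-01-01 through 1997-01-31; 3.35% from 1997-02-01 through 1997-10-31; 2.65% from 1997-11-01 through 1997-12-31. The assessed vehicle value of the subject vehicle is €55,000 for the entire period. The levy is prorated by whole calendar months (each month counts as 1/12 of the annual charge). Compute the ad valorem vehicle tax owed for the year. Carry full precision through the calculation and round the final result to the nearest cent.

1997-01-01 to 1997-01-31: 1 month at 1.75% → €55,000 × 1.75% × 1/12 = €80.2083
1997-02-01 to 1997-10-31: 9 months at 3.35% → €55,000 × 3.35% × 9/12 = €1,381.8750
1997-11-01 to 1997-12-31: 2 months at 2.65% → €55,000 × 2.65% × 2/12 = €242.9167
Total = €1,705.0000

€1,705.00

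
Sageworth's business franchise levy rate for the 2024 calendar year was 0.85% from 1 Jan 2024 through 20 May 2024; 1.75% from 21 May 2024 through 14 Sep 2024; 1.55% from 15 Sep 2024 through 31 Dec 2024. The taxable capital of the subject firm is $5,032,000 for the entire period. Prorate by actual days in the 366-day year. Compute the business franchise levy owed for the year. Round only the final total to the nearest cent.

1 Jan – 20 May 2024: 141 days at 0.85% → $5,032,000 × 0.85% × 141/366 = $16,477.7377
21 May – 14 Sep 2024: 117 days at 1.75% → $5,032,000 × 1.75% × 117/366 = $28,150.3279
15 Sep – 31 Dec 2024: 108 days at 1.55% → $5,032,000 × 1.55% × 108/366 = $23,015.2131
Total = $67,643.2787

$67,643.28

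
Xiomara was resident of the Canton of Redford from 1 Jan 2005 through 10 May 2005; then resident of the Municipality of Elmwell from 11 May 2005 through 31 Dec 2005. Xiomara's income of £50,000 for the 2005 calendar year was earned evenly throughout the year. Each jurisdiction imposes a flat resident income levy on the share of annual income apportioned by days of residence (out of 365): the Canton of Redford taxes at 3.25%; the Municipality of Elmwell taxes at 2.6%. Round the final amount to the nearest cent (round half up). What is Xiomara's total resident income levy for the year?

£1,415.75

The Canton of Redford, 1 Jan – 10 May 2005: 130 days → £50,000 × 3.25% × 130/365 = £578.7671
The Municipality of Elmwell, 11 May – 31 Dec 2005: 235 days → £50,000 × 2.6% × 235/365 = £836.9863
Total = £1,415.7534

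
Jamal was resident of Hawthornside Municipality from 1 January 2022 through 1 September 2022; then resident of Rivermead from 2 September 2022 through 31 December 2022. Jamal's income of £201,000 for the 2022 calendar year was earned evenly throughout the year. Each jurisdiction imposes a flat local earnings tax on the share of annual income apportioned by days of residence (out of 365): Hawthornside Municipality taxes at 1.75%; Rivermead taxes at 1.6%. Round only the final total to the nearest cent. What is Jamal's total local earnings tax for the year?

Hawthornside Municipality, 1 January – 1 September 2022: 244 days → £201,000 × 1.75% × 244/365 = £2,351.4247
Rivermead, 2 September – 31 December 2022: 121 days → £201,000 × 1.6% × 121/365 = £1,066.1260
Total = £3,417.5507

£3,417.55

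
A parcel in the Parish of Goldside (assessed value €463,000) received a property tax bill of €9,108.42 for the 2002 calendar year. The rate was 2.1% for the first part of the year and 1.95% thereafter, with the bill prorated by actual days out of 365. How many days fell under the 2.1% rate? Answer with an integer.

Let d = days at the first rate; then 365 − d days at the second rate.
€463,000 × [2.1%·d + 1.95%·(365−d)] / 365 = €9,108.42
Solving gives d = 42, so the new rate took effect on 12 Feb 2002.

42 days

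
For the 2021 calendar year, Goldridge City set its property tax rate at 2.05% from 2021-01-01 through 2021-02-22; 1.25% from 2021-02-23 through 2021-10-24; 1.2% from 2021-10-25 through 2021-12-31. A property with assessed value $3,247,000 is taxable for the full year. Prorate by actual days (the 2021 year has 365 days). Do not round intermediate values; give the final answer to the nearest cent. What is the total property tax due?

$44,056.90

2021-01-01 to 2021-02-22: 53 days at 2.05% → $3,247,000 × 2.05% × 53/365 = $9,665.3849
2021-02-23 to 2021-10-24: 244 days at 1.25% → $3,247,000 × 1.25% × 244/365 = $27,132.4658
2021-10-25 to 2021-12-31: 68 days at 1.2% → $3,247,000 × 1.2% × 68/365 = $7,259.0466
Total = $44,056.8973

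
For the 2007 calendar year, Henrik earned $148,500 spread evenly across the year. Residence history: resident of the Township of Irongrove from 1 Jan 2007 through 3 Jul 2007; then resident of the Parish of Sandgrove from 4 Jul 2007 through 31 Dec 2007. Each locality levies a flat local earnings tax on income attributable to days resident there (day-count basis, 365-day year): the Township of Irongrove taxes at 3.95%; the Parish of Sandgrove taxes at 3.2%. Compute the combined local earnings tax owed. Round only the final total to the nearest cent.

The Township of Irongrove, 1 Jan – 3 Jul 2007: 184 days → $148,500 × 3.95% × 184/365 = $2,956.9808
The Parish of Sandgrove, 4 Jul – 31 Dec 2007: 181 days → $148,500 × 3.2% × 181/365 = $2,356.4712
Total = $5,313.4521

$5,313.45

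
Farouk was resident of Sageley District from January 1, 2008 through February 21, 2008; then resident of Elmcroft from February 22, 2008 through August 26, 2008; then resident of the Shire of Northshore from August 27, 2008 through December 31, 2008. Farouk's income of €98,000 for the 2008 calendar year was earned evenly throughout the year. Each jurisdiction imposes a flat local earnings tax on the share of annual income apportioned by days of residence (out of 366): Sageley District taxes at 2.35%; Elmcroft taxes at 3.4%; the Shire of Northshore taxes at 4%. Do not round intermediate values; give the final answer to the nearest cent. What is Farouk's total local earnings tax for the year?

Sageley District, January 1 – February 21, 2008: 52 days → €98,000 × 2.35% × 52/366 = €327.2022
Elmcroft, February 22 – August 26, 2008: 187 days → €98,000 × 3.4% × 187/366 = €1,702.4153
The Shire of Northshore, August 27 – December 31, 2008: 127 days → €98,000 × 4% × 127/366 = €1,360.2186
Total = €3,389.8361

€3,389.84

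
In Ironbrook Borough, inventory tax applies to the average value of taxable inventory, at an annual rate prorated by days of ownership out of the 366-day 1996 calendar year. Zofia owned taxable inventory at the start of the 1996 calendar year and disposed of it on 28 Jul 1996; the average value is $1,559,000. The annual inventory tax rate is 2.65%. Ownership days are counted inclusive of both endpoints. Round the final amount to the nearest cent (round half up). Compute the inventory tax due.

$23,704.47

Days held (1 Jan – 28 Jul 1996): 210 out of 366
Tax = $1,559,000 × 2.65% × 210/366 = $23,704.4672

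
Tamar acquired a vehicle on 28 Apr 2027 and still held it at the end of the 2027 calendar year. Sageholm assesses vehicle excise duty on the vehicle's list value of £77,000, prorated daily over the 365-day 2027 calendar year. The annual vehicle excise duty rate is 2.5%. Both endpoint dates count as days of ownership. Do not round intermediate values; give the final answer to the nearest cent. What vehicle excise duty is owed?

Days held (28 Apr – 31 Dec 2027): 248 out of 365
Tax = £77,000 × 2.5% × 248/365 = £1,307.9452

£1,307.95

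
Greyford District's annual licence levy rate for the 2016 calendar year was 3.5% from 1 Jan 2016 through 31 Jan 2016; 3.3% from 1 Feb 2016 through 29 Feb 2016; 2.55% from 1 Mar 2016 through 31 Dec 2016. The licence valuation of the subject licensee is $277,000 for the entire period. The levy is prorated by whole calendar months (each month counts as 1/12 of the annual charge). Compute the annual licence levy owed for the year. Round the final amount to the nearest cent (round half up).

1 Jan – 31 Jan 2016: 1 month at 3.5% → $277,000 × 3.5% × 1/12 = $807.9167
1 Feb – 29 Feb 2016: 1 month at 3.3% → $277,000 × 3.3% × 1/12 = $761.7500
1 Mar – 31 Dec 2016: 10 months at 2.55% → $277,000 × 2.55% × 10/12 = $5,886.2500
Total = $7,455.9167

$7,455.92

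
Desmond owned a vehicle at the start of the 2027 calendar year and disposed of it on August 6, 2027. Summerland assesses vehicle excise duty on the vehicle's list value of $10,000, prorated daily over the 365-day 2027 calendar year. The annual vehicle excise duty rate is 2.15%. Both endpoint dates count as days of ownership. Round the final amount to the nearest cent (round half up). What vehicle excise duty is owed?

Days held (January 1 – August 6, 2027): 218 out of 365
Tax = $10,000 × 2.15% × 218/365 = $128.4110

$128.41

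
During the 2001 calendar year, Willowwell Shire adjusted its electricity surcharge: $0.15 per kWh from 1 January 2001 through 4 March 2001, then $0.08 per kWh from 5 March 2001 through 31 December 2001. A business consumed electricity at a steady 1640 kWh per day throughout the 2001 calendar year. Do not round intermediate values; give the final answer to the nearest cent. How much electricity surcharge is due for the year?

1 January – 4 March 2001: 63 days × 1640 kWh/day = 103,320 kWh at $0.15/kWh → $15,498.00
5 March – 31 December 2001: 302 days × 1640 kWh/day = 495,280 kWh at $0.08/kWh → $39,622.40

$55,120.40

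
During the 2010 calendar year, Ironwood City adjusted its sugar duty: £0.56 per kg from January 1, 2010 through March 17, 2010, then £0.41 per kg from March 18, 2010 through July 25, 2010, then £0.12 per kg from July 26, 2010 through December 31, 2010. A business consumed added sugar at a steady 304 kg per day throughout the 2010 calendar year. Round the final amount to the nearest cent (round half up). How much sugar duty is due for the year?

£34,941.76

January 1 – March 17, 2010: 76 days × 304 kg/day = 23,104 kg at £0.56/kg → £12,938.24
March 18 – July 25, 2010: 130 days × 304 kg/day = 39,520 kg at £0.41/kg → £16,203.20
July 26 – December 31, 2010: 159 days × 304 kg/day = 48,336 kg at £0.12/kg → £5,800.32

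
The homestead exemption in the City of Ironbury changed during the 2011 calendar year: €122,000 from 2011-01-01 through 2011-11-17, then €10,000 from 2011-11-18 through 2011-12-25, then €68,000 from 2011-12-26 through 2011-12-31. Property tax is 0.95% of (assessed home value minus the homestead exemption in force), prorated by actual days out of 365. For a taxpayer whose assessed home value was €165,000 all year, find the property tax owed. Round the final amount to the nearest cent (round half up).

2011-01-01 to 2011-11-17: 321 days, exemption €122,000 → (€165,000 − €122,000) × 0.95% × 321/365 = €359.2562
2011-11-18 to 2011-12-25: 38 days, exemption €10,000 → (€165,000 − €10,000) × 0.95% × 38/365 = €153.3014
2011-12-26 to 2011-12-31: 6 days, exemption €68,000 → (€165,000 − €68,000) × 0.95% × 6/365 = €15.1479
Total = €527.7055

€527.71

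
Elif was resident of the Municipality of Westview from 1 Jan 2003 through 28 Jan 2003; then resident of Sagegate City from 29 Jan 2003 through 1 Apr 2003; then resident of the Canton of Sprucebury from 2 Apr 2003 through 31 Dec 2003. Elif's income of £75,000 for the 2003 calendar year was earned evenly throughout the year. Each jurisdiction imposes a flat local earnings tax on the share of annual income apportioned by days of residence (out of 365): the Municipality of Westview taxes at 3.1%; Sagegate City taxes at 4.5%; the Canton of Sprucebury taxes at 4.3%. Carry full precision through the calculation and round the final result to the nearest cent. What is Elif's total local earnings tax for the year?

£3,181.85

The Municipality of Westview, 1 Jan – 28 Jan 2003: 28 days → £75,000 × 3.1% × 28/365 = £178.3562
Sagegate City, 29 Jan – 1 Apr 2003: 63 days → £75,000 × 4.5% × 63/365 = £582.5342
The Canton of Sprucebury, 2 Apr – 31 Dec 2003: 274 days → £75,000 × 4.3% × 274/365 = £2,420.9589
Total = £3,181.8493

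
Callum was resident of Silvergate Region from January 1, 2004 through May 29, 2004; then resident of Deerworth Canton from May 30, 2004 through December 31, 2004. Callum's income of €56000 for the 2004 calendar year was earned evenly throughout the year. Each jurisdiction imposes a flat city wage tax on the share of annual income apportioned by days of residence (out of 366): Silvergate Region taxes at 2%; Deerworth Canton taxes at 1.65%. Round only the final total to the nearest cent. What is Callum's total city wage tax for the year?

€1004.33

Silvergate Region, January 1 – May 29, 2004: 150 days → €56000 × 2% × 150/366 = €459.0164
Deerworth Canton, May 30 – December 31, 2004: 216 days → €56000 × 1.65% × 216/366 = €545.3115
Total = €1004.3279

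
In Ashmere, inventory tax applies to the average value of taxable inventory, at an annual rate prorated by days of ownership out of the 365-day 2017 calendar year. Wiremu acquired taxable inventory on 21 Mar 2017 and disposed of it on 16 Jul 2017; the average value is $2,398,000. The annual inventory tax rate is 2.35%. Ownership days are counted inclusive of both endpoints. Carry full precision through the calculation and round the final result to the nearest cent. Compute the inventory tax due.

Days held (21 Mar – 16 Jul 2017): 118 out of 365
Tax = $2,398,000 × 2.35% × 118/365 = $18,218.2301

$18,218.23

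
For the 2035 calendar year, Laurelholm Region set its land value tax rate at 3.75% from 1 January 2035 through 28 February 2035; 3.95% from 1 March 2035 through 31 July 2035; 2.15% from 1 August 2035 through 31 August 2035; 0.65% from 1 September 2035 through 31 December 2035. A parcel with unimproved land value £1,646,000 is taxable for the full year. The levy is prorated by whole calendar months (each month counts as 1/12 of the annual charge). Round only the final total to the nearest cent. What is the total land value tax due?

£43,893.33

1 January – 28 February 2035: 2 months at 3.75% → £1,646,000 × 3.75% × 2/12 = £10,287.5000
1 March – 31 July 2035: 5 months at 3.95% → £1,646,000 × 3.95% × 5/12 = £27,090.4167
1 August – 31 August 2035: 1 month at 2.15% → £1,646,000 × 2.15% × 1/12 = £2,949.0833
1 September – 31 December 2035: 4 months at 0.65% → £1,646,000 × 0.65% × 4/12 = £3,566.3333
Total = £43,893.3333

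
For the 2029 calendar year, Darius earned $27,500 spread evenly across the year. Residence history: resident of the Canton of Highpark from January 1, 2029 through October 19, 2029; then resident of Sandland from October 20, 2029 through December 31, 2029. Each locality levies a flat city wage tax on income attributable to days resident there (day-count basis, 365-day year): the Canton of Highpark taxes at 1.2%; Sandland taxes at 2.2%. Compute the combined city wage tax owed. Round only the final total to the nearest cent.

The Canton of Highpark, January 1 – October 19, 2029: 292 days → $27,500 × 1.2% × 292/365 = $264.0000
Sandland, October 20 – December 31, 2029: 73 days → $27,500 × 2.2% × 73/365 = $121.0000
Total = $385.0000

$385.00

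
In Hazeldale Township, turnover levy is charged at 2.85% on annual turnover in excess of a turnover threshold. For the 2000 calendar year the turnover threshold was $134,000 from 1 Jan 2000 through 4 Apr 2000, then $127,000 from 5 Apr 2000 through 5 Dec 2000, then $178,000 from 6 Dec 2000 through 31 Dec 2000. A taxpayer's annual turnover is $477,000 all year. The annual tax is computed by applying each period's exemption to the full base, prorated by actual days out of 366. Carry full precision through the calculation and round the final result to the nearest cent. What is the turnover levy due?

1 Jan – 4 Apr 2000: 95 days, exemption $134,000 → ($477,000 − $134,000) × 2.85% × 95/366 = $2,537.3566
5 Apr – 5 Dec 2000: 245 days, exemption $127,000 → ($477,000 − $127,000) × 2.85% × 245/366 = $6,677.2541
6 Dec – 31 Dec 2000: 26 days, exemption $178,000 → ($477,000 − $178,000) × 2.85% × 26/366 = $605.3525
Total = $9,819.9631

$9,819.96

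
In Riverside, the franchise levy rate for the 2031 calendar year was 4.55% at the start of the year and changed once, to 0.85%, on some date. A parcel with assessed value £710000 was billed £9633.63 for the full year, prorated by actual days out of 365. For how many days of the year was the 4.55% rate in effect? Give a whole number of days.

50 days

Let d = days at the first rate; then 365 − d days at the second rate.
£710000 × [4.55%·d + 0.85%·(365−d)] / 365 = £9633.63
Solving gives d = 50, so the new rate took effect on 20 Feb 2031.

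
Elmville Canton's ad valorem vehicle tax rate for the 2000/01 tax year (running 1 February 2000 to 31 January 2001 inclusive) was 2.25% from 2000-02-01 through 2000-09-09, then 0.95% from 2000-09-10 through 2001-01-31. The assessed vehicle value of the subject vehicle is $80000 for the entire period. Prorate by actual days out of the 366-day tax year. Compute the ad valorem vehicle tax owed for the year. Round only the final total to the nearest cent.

$1390.82

2000-02-01 to 2000-09-09: 222 days at 2.25% → $80000 × 2.25% × 222/366 = $1091.8033
2000-09-10 to 2001-01-31: 144 days at 0.95% → $80000 × 0.95% × 144/366 = $299.0164
Total = $1390.8197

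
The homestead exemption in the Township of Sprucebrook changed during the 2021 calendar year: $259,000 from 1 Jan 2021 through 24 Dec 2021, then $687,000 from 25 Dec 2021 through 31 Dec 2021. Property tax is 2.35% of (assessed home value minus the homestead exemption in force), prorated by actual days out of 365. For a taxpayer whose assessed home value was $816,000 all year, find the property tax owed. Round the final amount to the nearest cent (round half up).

1 Jan – 24 Dec 2021: 358 days, exemption $259,000 → ($816,000 − $259,000) × 2.35% × 358/365 = $12,838.4685
25 Dec – 31 Dec 2021: 7 days, exemption $687,000 → ($816,000 − $687,000) × 2.35% × 7/365 = $58.1384
Total = $12,896.6068

$12,896.61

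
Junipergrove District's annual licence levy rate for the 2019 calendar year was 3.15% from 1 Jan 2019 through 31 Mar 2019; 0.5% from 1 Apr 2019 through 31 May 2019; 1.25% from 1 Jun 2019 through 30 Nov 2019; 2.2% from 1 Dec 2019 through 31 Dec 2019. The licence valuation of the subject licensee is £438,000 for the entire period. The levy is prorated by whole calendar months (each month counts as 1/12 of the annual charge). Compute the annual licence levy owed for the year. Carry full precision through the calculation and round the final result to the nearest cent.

1 Jan – 31 Mar 2019: 3 months at 3.15% → £438,000 × 3.15% × 3/12 = £3,449.2500
1 Apr – 31 May 2019: 2 months at 0.5% → £438,000 × 0.5% × 2/12 = £365.0000
1 Jun – 30 Nov 2019: 6 months at 1.25% → £438,000 × 1.25% × 6/12 = £2,737.5000
1 Dec – 31 Dec 2019: 1 month at 2.2% → £438,000 × 2.2% × 1/12 = £803.0000
Total = £7,354.7500

£7,354.75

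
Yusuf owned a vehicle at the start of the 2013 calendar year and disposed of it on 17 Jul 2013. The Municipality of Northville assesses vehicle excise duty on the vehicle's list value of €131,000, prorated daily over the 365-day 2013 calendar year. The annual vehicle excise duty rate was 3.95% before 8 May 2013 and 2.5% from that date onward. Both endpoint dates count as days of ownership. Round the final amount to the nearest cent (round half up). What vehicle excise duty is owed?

1 Jan – 7 May 2013: 127 days at 3.95% → €131,000 × 3.95% × 127/365 = €1,800.4425
8 May – 17 Jul 2013: 71 days at 2.5% → €131,000 × 2.5% × 71/365 = €637.0548
Total = €2,437.4973

€2,437.50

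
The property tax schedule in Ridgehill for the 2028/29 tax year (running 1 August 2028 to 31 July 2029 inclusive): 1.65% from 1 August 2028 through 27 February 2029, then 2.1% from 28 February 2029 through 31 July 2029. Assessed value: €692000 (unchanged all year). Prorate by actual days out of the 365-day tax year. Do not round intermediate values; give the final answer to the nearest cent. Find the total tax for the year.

€12731.85

1 August 2028 – 27 February 2029: 211 days at 1.65% → €692000 × 1.65% × 211/365 = €6600.5425
28 February – 31 July 2029: 154 days at 2.1% → €692000 × 2.1% × 154/365 = €6131.3096
Total = €12731.8521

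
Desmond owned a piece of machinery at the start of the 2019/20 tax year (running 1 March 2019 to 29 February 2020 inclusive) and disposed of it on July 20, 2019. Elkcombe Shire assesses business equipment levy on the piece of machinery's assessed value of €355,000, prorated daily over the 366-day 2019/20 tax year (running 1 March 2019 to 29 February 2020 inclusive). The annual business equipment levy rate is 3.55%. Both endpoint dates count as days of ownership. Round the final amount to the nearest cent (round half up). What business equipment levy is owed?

Days held (March 1 – July 20, 2019): 142 out of 366
Tax = €355,000 × 3.55% × 142/366 = €4,889.4945

€4,889.49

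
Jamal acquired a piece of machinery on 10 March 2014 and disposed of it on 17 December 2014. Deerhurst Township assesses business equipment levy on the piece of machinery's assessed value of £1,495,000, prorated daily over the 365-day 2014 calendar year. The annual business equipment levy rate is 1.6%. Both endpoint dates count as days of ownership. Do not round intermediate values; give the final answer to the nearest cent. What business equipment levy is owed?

£18,546.19

Days held (10 March – 17 December 2014): 283 out of 365
Tax = £1,495,000 × 1.6% × 283/365 = £18,546.1918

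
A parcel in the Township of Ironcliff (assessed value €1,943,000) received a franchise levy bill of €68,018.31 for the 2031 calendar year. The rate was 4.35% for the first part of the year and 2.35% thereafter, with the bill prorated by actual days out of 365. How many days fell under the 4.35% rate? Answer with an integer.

210 days

Let d = days at the first rate; then 365 − d days at the second rate.
€1,943,000 × [4.35%·d + 2.35%·(365−d)] / 365 = €68,018.31
Solving gives d = 210, so the new rate took effect on 30 Jul 2031.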